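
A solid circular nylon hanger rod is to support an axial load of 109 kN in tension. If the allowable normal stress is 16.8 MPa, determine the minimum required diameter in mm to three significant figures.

Required area A ≥ P/σ_allow = 109000/16.8 = 6488 mm².
For a solid circular section, d ≥ √(4A/π) = 90.89 mm.

90.9 mm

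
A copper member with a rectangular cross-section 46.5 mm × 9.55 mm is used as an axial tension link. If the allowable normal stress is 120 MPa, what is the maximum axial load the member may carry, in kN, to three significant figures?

A = 444.1 mm².
P_max = σ_allow · A = 120 · 444.1 = 53290 N = 53.29 kN.

53.3 kN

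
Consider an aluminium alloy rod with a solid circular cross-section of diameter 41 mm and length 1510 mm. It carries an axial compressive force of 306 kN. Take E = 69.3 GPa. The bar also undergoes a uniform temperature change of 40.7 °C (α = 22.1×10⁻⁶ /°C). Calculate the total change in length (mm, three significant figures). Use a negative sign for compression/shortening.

-3.69 mm

A = 1320 mm².
δ_mech = NL/(AE) = -306000·1510/(1320·69300) = -5.05 mm.
δ_thermal = αLΔT = 22.1e-6·1510·40.7 = 1.358 mm.
δ = δ_mech + δ_thermal = -3.692 mm.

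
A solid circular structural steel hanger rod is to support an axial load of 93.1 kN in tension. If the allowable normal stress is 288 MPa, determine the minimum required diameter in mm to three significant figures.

20.3 mm

Required area A ≥ P/σ_allow = 93100/288 = 323.3 mm².
For a solid circular section, d ≥ √(4A/π) = 20.29 mm.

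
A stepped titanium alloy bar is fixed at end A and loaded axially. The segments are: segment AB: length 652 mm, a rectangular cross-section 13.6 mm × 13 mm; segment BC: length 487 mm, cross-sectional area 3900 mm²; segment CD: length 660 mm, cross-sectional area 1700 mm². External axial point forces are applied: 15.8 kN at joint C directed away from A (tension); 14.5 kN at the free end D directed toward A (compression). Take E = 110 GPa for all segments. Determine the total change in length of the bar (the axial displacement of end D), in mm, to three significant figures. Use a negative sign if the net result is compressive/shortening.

-0.00612 mm

Internal axial forces (sectioning from the free end, tension +): N_CD = -14.5 kN, N_BC = 1.3 kN, N_AB = 1.3 kN.
A_AB = 176.8 mm².
δ_AB = 1300·652/(176.8·110000) = 0.04358 mm
δ_BC = 1300·487/(3900·110000) = 0.001476 mm
δ_CD = -14500·660/(1700·110000) = -0.05118 mm
δ = Σδ_i = -0.006118 mm.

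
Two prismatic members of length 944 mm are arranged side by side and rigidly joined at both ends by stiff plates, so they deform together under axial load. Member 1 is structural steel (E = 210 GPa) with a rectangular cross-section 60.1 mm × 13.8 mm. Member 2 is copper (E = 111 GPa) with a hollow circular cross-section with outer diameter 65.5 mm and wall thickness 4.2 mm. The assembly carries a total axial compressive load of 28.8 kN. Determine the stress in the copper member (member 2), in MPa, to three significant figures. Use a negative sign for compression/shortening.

A_1 = 829.4 mm².
A_2 = 808.8 mm².
Equal strain + equilibrium ⇒ each member carries load in proportion to AE: A₁E₁ = 174200000 N, A₂E₂ = 89780000 N, ΣAE = 264000000 N.
σ₂ = P·E₂/ΣAE = -28800·111000/264000000 = -12.11 MPa.

-12.1 MPa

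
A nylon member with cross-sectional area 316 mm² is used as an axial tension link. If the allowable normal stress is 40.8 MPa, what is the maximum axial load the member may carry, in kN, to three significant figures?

12.9 kN

P_max = σ_allow · A = 40.8 · 316 = 12890 N = 12.89 kN.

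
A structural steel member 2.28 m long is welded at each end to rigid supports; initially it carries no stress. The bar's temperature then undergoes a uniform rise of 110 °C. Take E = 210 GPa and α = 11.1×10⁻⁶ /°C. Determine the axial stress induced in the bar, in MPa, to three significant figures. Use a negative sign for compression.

-256 MPa

Free thermal expansion αLΔT = 11.1e-6 · 2280 · 110 = 2.784 mm.
The walls impose strain ε = −(2.784)/2280 = -1.2210e-03; σ = Eε = 210000 · -1.2210e-03 = -256.4 MPa.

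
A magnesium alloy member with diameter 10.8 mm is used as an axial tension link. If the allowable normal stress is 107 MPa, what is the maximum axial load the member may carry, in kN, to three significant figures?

A = 91.61 mm².
P_max = σ_allow · A = 107 · 91.61 = 9802 N = 9.802 kN.

9.80 kN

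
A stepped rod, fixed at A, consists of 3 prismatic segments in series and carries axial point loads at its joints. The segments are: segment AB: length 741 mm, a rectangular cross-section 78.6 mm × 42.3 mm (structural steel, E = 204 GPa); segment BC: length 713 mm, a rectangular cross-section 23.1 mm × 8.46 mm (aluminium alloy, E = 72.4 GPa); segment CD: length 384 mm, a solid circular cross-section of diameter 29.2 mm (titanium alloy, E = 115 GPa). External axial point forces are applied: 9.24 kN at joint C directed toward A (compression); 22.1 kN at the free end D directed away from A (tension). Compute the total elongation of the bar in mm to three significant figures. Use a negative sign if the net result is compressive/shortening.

Internal axial forces (sectioning from the free end, tension +): N_CD = 22.1 kN, N_BC = 12.86 kN, N_AB = 12.86 kN.
A_AB = 3325 mm².
A_BC = 195.4 mm².
A_CD = 669.7 mm².
δ_AB = 12860·741/(3325·204000) = 0.01405 mm
δ_BC = 12860·713/(195.4·72400) = 0.6481 mm
δ_CD = 22100·384/(669.7·115000) = 0.1102 mm
δ = Σδ_i = 0.7723 mm.

0.772 mm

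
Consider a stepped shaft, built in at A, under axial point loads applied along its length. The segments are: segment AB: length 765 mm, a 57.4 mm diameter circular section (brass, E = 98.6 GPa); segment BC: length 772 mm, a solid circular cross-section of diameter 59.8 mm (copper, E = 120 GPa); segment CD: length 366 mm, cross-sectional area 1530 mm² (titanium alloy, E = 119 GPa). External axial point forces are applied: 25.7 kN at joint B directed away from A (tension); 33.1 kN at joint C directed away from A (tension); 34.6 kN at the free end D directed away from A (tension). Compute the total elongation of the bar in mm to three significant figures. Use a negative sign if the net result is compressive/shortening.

0.505 mm

Internal axial forces (sectioning from the free end, tension +): N_CD = 34.6 kN, N_BC = 67.7 kN, N_AB = 93.4 kN.
A_AB = 2588 mm².
A_BC = 2809 mm².
δ_AB = 93400·765/(2588·98600) = 0.28 mm
δ_BC = 67700·772/(2809·120000) = 0.1551 mm
δ_CD = 34600·366/(1530·119000) = 0.06955 mm
δ = Σδ_i = 0.5047 mm.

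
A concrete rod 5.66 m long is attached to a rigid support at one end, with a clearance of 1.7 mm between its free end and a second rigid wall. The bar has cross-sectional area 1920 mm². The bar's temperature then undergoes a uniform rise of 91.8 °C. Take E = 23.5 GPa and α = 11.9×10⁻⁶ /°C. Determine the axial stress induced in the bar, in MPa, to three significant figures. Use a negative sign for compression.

-18.6 MPa

Free thermal expansion αLΔT = 11.9e-6 · 5660 · 91.8 = 6.183 mm.
The walls engage after the gap closes; constrained expansion = 6.183 − 1.7 = 4.483 mm.
The walls impose strain ε = −(4.483)/5660 = -7.9207e-04; σ = Eε = 23500 · -7.9207e-04 = -18.61 MPa.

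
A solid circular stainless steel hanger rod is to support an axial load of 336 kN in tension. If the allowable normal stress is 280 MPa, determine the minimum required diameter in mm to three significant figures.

39.1 mm

Required area A ≥ P/σ_allow = 336000/280 = 1200 mm².
For a solid circular section, d ≥ √(4A/π) = 39.09 mm.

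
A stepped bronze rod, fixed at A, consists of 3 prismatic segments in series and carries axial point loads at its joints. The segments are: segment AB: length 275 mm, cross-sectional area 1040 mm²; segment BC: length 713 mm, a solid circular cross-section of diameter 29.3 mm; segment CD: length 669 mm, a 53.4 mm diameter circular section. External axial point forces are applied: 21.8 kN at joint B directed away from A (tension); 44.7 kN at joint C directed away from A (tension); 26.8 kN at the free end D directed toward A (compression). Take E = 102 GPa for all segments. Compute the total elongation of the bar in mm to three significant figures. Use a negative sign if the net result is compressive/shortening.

Internal axial forces (sectioning from the free end, tension +): N_CD = -26.8 kN, N_BC = 17.9 kN, N_AB = 39.7 kN.
A_BC = 674.3 mm².
A_CD = 2240 mm².
δ_AB = 39700·275/(1040·102000) = 0.1029 mm
δ_BC = 17900·713/(674.3·102000) = 0.1856 mm
δ_CD = -26800·669/(2240·102000) = -0.07849 mm
δ = Σδ_i = 0.21 mm.

0.210 mm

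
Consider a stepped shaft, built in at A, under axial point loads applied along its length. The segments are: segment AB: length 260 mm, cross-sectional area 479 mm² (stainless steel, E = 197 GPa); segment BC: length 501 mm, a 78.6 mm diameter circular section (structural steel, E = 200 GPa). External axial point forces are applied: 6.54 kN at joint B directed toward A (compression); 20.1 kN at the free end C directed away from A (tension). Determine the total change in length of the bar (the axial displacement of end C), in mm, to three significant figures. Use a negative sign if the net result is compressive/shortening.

Internal axial forces (sectioning from the free end, tension +): N_BC = 20.1 kN, N_AB = 13.56 kN.
A_BC = 4852 mm².
δ_AB = 13560·260/(479·197000) = 0.03736 mm
δ_BC = 20100·501/(4852·200000) = 0.01038 mm
δ = Σδ_i = 0.04774 mm.

0.0477 mm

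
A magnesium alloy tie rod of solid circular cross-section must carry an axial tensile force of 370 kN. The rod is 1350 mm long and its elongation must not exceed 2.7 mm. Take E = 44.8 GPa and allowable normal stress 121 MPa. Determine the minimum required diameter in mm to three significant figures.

72.5 mm

Required area A ≥ P/σ_allow = 370000/121 = 3058 mm².
For a solid circular section, d ≥ √(4A/π) = 62.4 mm.
Elongation limit: A ≥ PL/(Eδ_allow) = 370000·1350/(44800·2.7) = 4129 mm² ⇒ d ≥ 72.51 mm.
The elongation limit governs.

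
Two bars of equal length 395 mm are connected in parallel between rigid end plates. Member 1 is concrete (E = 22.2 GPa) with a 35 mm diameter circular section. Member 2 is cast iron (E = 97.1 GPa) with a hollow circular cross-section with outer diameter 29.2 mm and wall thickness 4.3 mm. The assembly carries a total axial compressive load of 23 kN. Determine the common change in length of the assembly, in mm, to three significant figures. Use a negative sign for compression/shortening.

-0.168 mm

A_1 = 962.1 mm².
A_2 = 336.4 mm².
Equal strain + equilibrium ⇒ each member carries load in proportion to AE: A₁E₁ = 21360000 N, A₂E₂ = 32660000 N, ΣAE = 54020000 N.
δ = PL/ΣAE = -23000·395/54020000 = -0.1682 mm.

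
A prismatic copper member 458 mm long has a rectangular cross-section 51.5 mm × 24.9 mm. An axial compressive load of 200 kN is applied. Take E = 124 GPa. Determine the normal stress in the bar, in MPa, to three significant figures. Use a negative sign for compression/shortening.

A = 1282 mm².
σ = N/A = -200000/1282 = -156 MPa.

-156 MPa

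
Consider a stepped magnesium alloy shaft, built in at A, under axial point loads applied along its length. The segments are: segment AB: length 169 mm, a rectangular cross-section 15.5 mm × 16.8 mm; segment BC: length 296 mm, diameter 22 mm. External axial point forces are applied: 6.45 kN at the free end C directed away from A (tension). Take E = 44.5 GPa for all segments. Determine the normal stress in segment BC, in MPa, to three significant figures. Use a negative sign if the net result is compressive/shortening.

17.0 MPa

Internal axial forces (sectioning from the free end, tension +): N_BC = 6.45 kN, N_AB = 6.45 kN.
A_BC = 380.1 mm².
σ_BC = N_BC/A_BC = 6450/380.1 = 16.97 MPa.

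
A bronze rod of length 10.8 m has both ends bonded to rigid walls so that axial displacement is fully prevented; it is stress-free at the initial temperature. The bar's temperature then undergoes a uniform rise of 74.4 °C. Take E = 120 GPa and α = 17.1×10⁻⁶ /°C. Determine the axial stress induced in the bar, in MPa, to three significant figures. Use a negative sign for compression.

-153 MPa

Free thermal expansion αLΔT = 17.1e-6 · 10800 · 74.4 = 13.74 mm.
The walls impose strain ε = −(13.74)/10800 = -1.2722e-03; σ = Eε = 120000 · -1.2722e-03 = -152.7 MPa.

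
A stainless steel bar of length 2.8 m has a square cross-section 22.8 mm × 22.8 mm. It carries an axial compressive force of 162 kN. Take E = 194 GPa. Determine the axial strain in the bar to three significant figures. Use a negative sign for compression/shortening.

A = 519.8 mm².
σ = N/A = -311.6 MPa; ε = σ/E = -311.6/194000 = -1.606e-03.

-0.00161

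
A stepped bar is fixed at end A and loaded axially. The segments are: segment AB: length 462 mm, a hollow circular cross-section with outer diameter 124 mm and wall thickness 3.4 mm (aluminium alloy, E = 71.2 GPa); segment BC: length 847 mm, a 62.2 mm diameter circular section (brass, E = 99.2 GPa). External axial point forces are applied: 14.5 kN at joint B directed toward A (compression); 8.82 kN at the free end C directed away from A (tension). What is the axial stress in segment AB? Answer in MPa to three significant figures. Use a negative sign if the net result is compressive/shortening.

-4.41 MPa

Internal axial forces (sectioning from the free end, tension +): N_BC = 8.82 kN, N_AB = -5.68 kN.
A_AB = 1288 mm².
σ_AB = N_AB/A_AB = -5680/1288 = -4.409 MPa.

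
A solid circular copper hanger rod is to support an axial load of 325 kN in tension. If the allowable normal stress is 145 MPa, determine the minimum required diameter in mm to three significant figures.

53.4 mm

Required area A ≥ P/σ_allow = 325000/145 = 2241 mm².
For a solid circular section, d ≥ √(4A/π) = 53.42 mm.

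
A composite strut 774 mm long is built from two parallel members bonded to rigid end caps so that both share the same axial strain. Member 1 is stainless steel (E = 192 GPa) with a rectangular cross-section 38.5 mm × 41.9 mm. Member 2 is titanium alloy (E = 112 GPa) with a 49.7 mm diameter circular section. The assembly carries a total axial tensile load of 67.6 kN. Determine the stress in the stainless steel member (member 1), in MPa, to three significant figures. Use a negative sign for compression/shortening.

24.6 MPa

A_1 = 1613 mm².
A_2 = 1940 mm².
Equal strain + equilibrium ⇒ each member carries load in proportion to AE: A₁E₁ = 309700000 N, A₂E₂ = 217300000 N, ΣAE = 527000000 N.
σ₁ = P·E₁/ΣAE = 67600·192000/527000000 = 24.63 MPa.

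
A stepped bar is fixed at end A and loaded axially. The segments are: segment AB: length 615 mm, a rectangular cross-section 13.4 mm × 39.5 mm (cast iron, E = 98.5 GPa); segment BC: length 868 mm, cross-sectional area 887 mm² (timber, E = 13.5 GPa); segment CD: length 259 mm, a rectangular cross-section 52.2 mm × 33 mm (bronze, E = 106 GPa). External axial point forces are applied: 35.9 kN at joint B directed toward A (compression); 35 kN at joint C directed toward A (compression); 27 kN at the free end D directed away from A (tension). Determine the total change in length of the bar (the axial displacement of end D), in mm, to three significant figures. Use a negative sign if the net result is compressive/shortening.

Internal axial forces (sectioning from the free end, tension +): N_CD = 27 kN, N_BC = -8 kN, N_AB = -43.9 kN.
A_AB = 529.3 mm².
A_CD = 1723 mm².
δ_AB = -43900·615/(529.3·98500) = -0.5178 mm
δ_BC = -8000·868/(887·13500) = -0.5799 mm
δ_CD = 27000·259/(1723·106000) = 0.0383 mm
δ = Σδ_i = -1.059 mm.

-1.06 mm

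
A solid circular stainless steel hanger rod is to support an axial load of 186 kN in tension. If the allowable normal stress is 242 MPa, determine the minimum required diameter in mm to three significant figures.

Required area A ≥ P/σ_allow = 186000/242 = 768.6 mm².
For a solid circular section, d ≥ √(4A/π) = 31.28 mm.

31.3 mm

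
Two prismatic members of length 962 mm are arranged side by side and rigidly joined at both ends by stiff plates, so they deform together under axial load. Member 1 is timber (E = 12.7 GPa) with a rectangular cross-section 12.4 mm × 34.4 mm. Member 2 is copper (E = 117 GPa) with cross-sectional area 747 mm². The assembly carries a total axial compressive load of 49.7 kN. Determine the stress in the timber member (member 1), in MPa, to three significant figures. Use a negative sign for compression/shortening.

-6.80 MPa

A_1 = 426.6 mm².
Equal strain + equilibrium ⇒ each member carries load in proportion to AE: A₁E₁ = 5417000 N, A₂E₂ = 87400000 N, ΣAE = 92820000 N.
σ₁ = P·E₁/ΣAE = -49700·12700/92820000 = -6.8 MPa.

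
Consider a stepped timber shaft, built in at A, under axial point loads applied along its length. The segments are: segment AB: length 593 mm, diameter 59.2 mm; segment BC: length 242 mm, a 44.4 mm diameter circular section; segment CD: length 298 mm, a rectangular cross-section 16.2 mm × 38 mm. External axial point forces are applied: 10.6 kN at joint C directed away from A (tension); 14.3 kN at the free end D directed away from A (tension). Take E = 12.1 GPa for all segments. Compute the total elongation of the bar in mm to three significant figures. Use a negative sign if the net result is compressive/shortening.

1.34 mm

Internal axial forces (sectioning from the free end, tension +): N_CD = 14.3 kN, N_BC = 24.9 kN, N_AB = 24.9 kN.
A_AB = 2753 mm².
A_BC = 1548 mm².
A_CD = 615.6 mm².
δ_AB = 24900·593/(2753·12100) = 0.4433 mm
δ_BC = 24900·242/(1548·12100) = 0.3216 mm
δ_CD = 14300·298/(615.6·12100) = 0.5721 mm
δ = Σδ_i = 1.337 mm.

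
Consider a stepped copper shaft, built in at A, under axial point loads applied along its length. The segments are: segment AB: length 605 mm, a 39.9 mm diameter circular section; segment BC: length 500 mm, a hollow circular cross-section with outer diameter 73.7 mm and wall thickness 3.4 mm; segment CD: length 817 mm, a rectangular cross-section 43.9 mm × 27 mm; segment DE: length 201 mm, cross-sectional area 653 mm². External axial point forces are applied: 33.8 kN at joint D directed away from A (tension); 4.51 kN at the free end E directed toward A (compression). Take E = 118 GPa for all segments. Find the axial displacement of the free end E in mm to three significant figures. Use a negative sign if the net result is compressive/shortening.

0.445 mm

Internal axial forces (sectioning from the free end, tension +): N_DE = -4.51 kN, N_CD = 29.29 kN, N_BC = 29.29 kN, N_AB = 29.29 kN.
A_AB = 1250 mm².
A_BC = 750.9 mm².
A_CD = 1185 mm².
δ_AB = 29290·605/(1250·118000) = 0.1201 mm
δ_BC = 29290·500/(750.9·118000) = 0.1653 mm
δ_CD = 29290·817/(1185·118000) = 0.1711 mm
δ_DE = -4510·201/(653·118000) = -0.01176 mm
δ = Σδ_i = 0.4447 mm.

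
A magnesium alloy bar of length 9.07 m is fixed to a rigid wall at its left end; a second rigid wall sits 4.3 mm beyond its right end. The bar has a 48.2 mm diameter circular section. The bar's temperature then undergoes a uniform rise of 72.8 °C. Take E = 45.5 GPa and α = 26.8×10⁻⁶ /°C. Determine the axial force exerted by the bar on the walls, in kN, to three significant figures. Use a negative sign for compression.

-123 kN

Free thermal expansion αLΔT = 26.8e-6 · 9070 · 72.8 = 17.7 mm.
The walls engage after the gap closes; constrained expansion = 17.7 − 4.3 = 13.4 mm.
The walls impose strain ε = −(13.4)/9070 = -1.4769e-03; σ = Eε = 45500 · -1.4769e-03 = -67.2 MPa.
Wall reaction R = σ·A = -67.2·1825 = -122600 N = -122.6 kN.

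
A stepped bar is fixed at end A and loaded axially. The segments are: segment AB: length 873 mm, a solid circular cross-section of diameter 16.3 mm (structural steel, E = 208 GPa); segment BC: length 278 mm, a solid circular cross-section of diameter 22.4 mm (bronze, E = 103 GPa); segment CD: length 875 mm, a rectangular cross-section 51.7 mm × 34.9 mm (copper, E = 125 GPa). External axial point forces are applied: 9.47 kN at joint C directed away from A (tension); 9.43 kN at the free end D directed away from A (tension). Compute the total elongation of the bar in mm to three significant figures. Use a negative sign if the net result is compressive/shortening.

Internal axial forces (sectioning from the free end, tension +): N_CD = 9.43 kN, N_BC = 18.9 kN, N_AB = 18.9 kN.
A_AB = 208.7 mm².
A_BC = 394.1 mm².
A_CD = 1804 mm².
δ_AB = 18900·873/(208.7·208000) = 0.3801 mm
δ_BC = 18900·278/(394.1·103000) = 0.1294 mm
δ_CD = 9430·875/(1804·125000) = 0.03658 mm
δ = Σδ_i = 0.5462 mm.

0.546 mm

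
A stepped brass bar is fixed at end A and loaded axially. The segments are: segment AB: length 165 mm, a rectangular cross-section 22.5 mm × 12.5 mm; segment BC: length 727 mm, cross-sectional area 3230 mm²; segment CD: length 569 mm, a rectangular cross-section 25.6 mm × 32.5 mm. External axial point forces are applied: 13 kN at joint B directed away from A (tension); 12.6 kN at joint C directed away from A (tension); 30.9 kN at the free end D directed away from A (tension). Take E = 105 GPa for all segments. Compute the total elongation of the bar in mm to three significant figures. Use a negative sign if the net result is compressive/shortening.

Internal axial forces (sectioning from the free end, tension +): N_CD = 30.9 kN, N_BC = 43.5 kN, N_AB = 56.5 kN.
A_AB = 281.2 mm².
A_CD = 832 mm².
δ_AB = 56500·165/(281.2·105000) = 0.3157 mm
δ_BC = 43500·727/(3230·105000) = 0.09325 mm
δ_CD = 30900·569/(832·105000) = 0.2013 mm
δ = Σδ_i = 0.6102 mm.

0.610 mm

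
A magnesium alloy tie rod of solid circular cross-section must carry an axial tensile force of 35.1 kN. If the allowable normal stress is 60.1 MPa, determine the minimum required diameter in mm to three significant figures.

27.3 mm

Required area A ≥ P/σ_allow = 35100/60.1 = 584 mm².
For a solid circular section, d ≥ √(4A/π) = 27.27 mm.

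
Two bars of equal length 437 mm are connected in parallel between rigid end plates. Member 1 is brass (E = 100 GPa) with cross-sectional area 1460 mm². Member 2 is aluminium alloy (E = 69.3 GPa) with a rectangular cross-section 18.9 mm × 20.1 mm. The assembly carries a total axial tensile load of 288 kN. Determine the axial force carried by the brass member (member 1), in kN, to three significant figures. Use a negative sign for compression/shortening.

A_2 = 379.9 mm².
Equal strain + equilibrium ⇒ each member carries load in proportion to AE: A₁E₁ = 146000000 N, A₂E₂ = 26330000 N, ΣAE = 172300000 N.
F₁ = P·A₁E₁/ΣAE = 288000·146000000/172300000 = 244000 N.

244 kN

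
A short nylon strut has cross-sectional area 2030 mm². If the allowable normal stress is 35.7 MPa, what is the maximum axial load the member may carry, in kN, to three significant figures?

72.5 kN

P_max = σ_allow · A = 35.7 · 2030 = 72470 N = 72.47 kN.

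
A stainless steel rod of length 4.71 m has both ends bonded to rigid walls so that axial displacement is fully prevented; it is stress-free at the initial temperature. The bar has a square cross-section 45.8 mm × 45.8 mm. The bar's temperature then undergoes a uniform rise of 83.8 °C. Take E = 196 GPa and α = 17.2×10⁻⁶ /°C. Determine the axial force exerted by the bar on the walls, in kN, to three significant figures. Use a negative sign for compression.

-593 kN

Free thermal expansion αLΔT = 17.2e-6 · 4710 · 83.8 = 6.789 mm.
The walls impose strain ε = −(6.789)/4710 = -1.4414e-03; σ = Eε = 196000 · -1.4414e-03 = -282.5 MPa.
Wall reaction R = σ·A = -282.5·2098 = -592600 N = -592.6 kN.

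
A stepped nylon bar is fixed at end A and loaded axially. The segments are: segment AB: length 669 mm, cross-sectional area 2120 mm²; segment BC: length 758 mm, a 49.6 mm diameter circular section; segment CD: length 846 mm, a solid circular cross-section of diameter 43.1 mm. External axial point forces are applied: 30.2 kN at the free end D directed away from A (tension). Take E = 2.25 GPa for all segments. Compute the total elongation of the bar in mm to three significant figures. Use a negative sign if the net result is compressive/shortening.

Internal axial forces (sectioning from the free end, tension +): N_CD = 30.2 kN, N_BC = 30.2 kN, N_AB = 30.2 kN.
A_BC = 1932 mm².
A_CD = 1459 mm².
δ_AB = 30200·669/(2120·2250) = 4.236 mm
δ_BC = 30200·758/(1932·2250) = 5.266 mm
δ_CD = 30200·846/(1459·2250) = 7.783 mm
δ = Σδ_i = 17.28 mm.

17.3 mm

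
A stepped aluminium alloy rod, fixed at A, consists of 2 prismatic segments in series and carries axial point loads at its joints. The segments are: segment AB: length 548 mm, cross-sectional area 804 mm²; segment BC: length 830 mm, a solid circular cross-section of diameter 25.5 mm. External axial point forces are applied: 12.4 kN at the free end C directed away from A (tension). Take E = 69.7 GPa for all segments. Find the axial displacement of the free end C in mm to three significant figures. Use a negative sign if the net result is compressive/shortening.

0.410 mm

Internal axial forces (sectioning from the free end, tension +): N_BC = 12.4 kN, N_AB = 12.4 kN.
A_BC = 510.7 mm².
δ_AB = 12400·548/(804·69700) = 0.1213 mm
δ_BC = 12400·830/(510.7·69700) = 0.2891 mm
δ = Σδ_i = 0.4104 mm.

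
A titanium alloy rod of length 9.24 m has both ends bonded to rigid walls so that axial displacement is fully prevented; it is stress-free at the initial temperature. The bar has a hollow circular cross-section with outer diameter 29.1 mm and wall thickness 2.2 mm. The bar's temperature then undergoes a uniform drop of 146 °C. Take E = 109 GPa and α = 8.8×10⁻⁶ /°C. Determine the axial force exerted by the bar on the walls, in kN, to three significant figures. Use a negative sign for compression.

Free thermal expansion αLΔT = 8.8e-6 · 9240 · -146 = -11.87 mm.
The walls impose strain ε = −(-11.87)/9240 = 1.2848e-03; σ = Eε = 109000 · 1.2848e-03 = 140 MPa.
Wall reaction R = σ·A = 140·185.9 = 26040 N = 26.04 kN.

26.0 kN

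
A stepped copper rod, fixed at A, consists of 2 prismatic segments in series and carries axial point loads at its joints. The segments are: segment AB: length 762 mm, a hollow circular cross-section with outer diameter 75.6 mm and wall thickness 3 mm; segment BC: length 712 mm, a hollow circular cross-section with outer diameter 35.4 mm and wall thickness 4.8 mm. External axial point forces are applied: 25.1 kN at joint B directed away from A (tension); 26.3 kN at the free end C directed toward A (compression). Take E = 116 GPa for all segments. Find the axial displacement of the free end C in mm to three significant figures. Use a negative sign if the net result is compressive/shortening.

Internal axial forces (sectioning from the free end, tension +): N_BC = -26.3 kN, N_AB = -1.2 kN.
A_AB = 684.2 mm².
A_BC = 461.4 mm².
δ_AB = -1200·762/(684.2·116000) = -0.01152 mm
δ_BC = -26300·712/(461.4·116000) = -0.3498 mm
δ = Σδ_i = -0.3614 mm.

-0.361 mm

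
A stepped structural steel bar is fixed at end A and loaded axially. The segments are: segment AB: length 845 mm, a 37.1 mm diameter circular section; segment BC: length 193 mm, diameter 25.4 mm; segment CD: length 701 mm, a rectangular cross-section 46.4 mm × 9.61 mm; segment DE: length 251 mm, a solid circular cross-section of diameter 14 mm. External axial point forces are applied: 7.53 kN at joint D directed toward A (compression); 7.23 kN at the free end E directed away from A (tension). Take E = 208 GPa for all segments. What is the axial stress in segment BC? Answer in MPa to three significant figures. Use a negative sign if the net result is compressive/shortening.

-0.592 MPa

Internal axial forces (sectioning from the free end, tension +): N_DE = 7.23 kN, N_CD = -0.3 kN, N_BC = -0.3 kN, N_AB = -0.3 kN.
A_BC = 506.7 mm².
σ_BC = N_BC/A_BC = -300/506.7 = -0.5921 MPa.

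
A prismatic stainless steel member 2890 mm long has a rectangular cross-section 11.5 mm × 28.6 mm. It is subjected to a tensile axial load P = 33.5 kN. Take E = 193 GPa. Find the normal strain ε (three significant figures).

A = 328.9 mm².
σ = N/A = 101.9 MPa; ε = σ/E = 101.9/193000 = 5.277e-04.

5.28e-04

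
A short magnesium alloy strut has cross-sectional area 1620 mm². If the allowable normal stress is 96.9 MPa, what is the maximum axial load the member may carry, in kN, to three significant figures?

P_max = σ_allow · A = 96.9 · 1620 = 157000 N = 157 kN.

157 kN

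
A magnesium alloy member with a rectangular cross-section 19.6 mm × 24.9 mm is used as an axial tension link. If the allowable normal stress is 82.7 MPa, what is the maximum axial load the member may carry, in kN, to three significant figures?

40.4 kN

A = 488 mm².
P_max = σ_allow · A = 82.7 · 488 = 40360 N = 40.36 kN.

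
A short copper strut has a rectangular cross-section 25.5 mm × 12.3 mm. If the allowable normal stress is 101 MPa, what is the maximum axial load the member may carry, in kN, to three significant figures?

31.7 kN

A = 313.7 mm².
P_max = σ_allow · A = 101 · 313.7 = 31680 N = 31.68 kN.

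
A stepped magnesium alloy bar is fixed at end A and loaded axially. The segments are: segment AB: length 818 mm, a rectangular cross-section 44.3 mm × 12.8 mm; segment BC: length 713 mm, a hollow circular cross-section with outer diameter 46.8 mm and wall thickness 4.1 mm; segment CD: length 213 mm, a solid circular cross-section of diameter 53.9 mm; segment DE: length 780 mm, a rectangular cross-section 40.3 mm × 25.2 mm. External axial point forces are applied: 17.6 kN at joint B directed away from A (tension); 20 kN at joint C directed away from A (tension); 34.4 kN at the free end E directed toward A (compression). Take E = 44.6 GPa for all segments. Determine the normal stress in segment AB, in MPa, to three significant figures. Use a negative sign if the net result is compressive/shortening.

5.64 MPa

Internal axial forces (sectioning from the free end, tension +): N_DE = -34.4 kN, N_CD = -34.4 kN, N_BC = -14.4 kN, N_AB = 3.2 kN.
A_AB = 567 mm².
σ_AB = N_AB/A_AB = 3200/567 = 5.643 MPa.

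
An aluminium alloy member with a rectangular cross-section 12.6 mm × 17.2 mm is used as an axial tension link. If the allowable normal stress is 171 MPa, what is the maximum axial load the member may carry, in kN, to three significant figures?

37.1 kN

A = 216.7 mm².
P_max = σ_allow · A = 171 · 216.7 = 37060 N = 37.06 kN.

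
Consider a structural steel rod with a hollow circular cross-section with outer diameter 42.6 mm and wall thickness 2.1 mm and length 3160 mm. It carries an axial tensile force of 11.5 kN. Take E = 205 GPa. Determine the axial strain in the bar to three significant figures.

2.10e-04

A = 267.2 mm².
σ = N/A = 43.04 MPa; ε = σ/E = 43.04/205000 = 2.100e-04.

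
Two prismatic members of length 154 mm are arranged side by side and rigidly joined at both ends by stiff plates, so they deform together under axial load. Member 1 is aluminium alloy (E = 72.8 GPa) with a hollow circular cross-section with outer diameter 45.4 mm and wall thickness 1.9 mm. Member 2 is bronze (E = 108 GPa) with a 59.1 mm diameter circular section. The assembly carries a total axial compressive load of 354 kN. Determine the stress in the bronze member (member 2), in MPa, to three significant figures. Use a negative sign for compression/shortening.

A_1 = 259.7 mm².
A_2 = 2743 mm².
Equal strain + equilibrium ⇒ each member carries load in proportion to AE: A₁E₁ = 18900000 N, A₂E₂ = 296300000 N, ΣAE = 315200000 N.
σ₂ = P·E₂/ΣAE = -354000·108000/315200000 = -121.3 MPa.

-121 MPa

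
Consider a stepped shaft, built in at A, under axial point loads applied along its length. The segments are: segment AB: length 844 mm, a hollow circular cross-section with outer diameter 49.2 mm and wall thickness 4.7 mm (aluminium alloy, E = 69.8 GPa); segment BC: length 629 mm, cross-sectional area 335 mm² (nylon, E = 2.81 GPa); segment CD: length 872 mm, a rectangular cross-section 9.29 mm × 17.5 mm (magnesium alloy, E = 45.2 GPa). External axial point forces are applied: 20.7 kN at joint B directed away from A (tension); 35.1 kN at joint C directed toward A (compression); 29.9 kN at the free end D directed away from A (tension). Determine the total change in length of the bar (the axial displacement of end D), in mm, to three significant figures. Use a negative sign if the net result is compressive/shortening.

0.359 mm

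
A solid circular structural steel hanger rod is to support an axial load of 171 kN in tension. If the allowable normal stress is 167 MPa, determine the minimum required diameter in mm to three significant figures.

Required area A ≥ P/σ_allow = 171000/167 = 1024 mm².
For a solid circular section, d ≥ √(4A/π) = 36.11 mm.

36.1 mm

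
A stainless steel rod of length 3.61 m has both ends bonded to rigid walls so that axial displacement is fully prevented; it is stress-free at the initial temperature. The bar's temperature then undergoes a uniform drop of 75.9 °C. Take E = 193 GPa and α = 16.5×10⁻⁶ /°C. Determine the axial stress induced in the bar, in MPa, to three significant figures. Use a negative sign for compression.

242 MPa

Free thermal expansion αLΔT = 16.5e-6 · 3610 · -75.9 = -4.521 mm.
The walls impose strain ε = −(-4.521)/3610 = 1.2523e-03; σ = Eε = 193000 · 1.2523e-03 = 241.7 MPa.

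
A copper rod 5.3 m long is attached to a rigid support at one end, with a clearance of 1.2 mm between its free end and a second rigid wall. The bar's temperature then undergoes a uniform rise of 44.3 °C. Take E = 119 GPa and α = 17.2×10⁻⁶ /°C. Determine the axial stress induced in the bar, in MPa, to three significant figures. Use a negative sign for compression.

-63.7 MPa

Free thermal expansion αLΔT = 17.2e-6 · 5300 · 44.3 = 4.038 mm.
The walls engage after the gap closes; constrained expansion = 4.038 − 1.2 = 2.838 mm.
The walls impose strain ε = −(2.838)/5300 = -5.3554e-04; σ = Eε = 119000 · -5.3554e-04 = -63.73 MPa.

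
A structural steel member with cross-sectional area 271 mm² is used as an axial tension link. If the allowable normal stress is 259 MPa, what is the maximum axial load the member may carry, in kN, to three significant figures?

70.2 kN

P_max = σ_allow · A = 259 · 271 = 70190 N = 70.19 kN.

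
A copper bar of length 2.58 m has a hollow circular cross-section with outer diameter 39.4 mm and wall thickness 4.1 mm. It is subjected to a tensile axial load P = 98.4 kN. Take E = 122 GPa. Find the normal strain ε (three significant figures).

0.00177

A = 454.7 mm².
σ = N/A = 216.4 MPa; ε = σ/E = 216.4/122000 = 1.774e-03.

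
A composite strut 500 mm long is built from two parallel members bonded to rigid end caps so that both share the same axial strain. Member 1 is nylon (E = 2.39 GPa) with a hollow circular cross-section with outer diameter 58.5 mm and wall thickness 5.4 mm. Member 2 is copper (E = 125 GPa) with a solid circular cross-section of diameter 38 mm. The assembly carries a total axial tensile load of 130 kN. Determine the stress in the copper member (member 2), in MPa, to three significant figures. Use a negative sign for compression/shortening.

113 MPa

A_1 = 900.8 mm².
A_2 = 1134 mm².
Equal strain + equilibrium ⇒ each member carries load in proportion to AE: A₁E₁ = 2153000 N, A₂E₂ = 141800000 N, ΣAE = 143900000 N.
σ₂ = P·E₂/ΣAE = 130000·125000/143900000 = 112.9 MPa.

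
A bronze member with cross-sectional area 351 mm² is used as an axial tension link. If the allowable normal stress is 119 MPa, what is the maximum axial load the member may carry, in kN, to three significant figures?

P_max = σ_allow · A = 119 · 351 = 41770 N = 41.77 kN.

41.8 kN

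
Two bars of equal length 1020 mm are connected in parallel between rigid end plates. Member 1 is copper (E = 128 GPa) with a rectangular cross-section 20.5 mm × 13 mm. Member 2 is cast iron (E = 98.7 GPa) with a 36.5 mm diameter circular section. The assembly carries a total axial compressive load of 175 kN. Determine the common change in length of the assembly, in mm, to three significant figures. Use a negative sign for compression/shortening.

A_1 = 266.5 mm².
A_2 = 1046 mm².
Equal strain + equilibrium ⇒ each member carries load in proportion to AE: A₁E₁ = 34110000 N, A₂E₂ = 103300000 N, ΣAE = 137400000 N.
δ = PL/ΣAE = -175000·1020/137400000 = -1.299 mm.

-1.30 mm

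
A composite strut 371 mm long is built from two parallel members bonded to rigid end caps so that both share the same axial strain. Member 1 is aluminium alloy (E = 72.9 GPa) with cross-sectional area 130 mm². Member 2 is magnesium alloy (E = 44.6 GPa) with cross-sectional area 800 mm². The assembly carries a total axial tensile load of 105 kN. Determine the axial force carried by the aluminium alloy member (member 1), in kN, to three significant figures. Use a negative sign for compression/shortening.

Equal strain + equilibrium ⇒ each member carries load in proportion to AE: A₁E₁ = 9477000 N, A₂E₂ = 35680000 N, ΣAE = 45160000 N.
F₁ = P·A₁E₁/ΣAE = 105000·9477000/45160000 = 22040 N.

22.0 kN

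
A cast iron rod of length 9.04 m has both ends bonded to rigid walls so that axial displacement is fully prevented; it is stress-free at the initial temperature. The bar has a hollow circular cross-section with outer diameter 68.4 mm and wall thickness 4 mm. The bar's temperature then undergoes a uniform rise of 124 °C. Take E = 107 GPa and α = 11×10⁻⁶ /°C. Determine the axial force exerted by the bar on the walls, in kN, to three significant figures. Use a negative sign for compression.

-118 kN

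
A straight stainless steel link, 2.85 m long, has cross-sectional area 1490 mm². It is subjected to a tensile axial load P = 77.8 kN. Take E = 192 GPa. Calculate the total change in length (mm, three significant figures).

δ_mech = NL/(AE) = 77800·2850/(1490·192000) = 0.7751 mm.

0.775 mm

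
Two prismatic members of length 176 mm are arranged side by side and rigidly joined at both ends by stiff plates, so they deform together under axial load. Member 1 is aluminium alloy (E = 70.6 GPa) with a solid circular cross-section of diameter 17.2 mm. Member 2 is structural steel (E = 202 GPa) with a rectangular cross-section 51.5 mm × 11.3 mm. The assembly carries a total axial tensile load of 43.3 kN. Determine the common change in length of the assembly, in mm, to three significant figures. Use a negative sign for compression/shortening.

A_1 = 232.4 mm².
A_2 = 582 mm².
Equal strain + equilibrium ⇒ each member carries load in proportion to AE: A₁E₁ = 16400000 N, A₂E₂ = 117600000 N, ΣAE = 134000000 N.
δ = PL/ΣAE = 43300·176/134000000 = 0.05689 mm.

0.0569 mm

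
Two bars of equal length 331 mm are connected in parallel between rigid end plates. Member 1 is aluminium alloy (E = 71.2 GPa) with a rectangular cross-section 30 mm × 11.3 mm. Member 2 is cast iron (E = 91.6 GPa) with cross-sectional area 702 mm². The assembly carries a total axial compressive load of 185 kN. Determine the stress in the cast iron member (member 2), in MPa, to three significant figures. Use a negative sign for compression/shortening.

-192 MPa

A_1 = 339 mm².
Equal strain + equilibrium ⇒ each member carries load in proportion to AE: A₁E₁ = 24140000 N, A₂E₂ = 64300000 N, ΣAE = 88440000 N.
σ₂ = P·E₂/ΣAE = -185000·91600/88440000 = -191.6 MPa.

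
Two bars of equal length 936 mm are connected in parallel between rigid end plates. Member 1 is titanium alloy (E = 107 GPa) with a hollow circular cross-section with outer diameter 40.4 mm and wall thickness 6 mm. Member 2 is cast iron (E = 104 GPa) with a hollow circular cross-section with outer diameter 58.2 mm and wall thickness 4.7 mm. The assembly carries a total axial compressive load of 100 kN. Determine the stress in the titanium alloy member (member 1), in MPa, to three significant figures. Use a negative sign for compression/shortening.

A_1 = 648.4 mm².
A_2 = 790 mm².
Equal strain + equilibrium ⇒ each member carries load in proportion to AE: A₁E₁ = 69380000 N, A₂E₂ = 82160000 N, ΣAE = 151500000 N.
σ₁ = P·E₁/ΣAE = -100000·107000/151500000 = -70.61 MPa.

-70.6 MPa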